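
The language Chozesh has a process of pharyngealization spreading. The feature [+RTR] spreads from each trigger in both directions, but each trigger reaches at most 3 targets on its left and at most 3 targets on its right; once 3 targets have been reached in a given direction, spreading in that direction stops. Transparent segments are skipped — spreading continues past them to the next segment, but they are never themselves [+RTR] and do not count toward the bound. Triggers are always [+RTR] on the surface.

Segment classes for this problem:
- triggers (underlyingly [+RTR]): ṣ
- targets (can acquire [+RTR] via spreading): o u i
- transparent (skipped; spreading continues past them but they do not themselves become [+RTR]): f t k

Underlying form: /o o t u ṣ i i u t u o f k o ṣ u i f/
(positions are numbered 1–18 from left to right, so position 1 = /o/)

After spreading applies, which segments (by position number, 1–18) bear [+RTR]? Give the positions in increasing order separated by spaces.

1 2 4 5 6 7 8 10 11 14 15 16 17

From /ṣ/ at 5 rightward: 6 /i/ → [+RTR]; 7 /i/ → [+RTR]; 8 /u/ → [+RTR]; bound reached.
From /ṣ/ at 5 leftward: 4 /u/ → [+RTR]; 3 /t/ transparent; 2 /o/ → [+RTR]; 1 /o/ → [+RTR]; bound reached.
From /ṣ/ at 15 rightward: 16 /u/ → [+RTR]; 17 /i/ → [+RTR]; 18 /f/ transparent; word edge.
From /ṣ/ at 15 leftward: 14 /o/ → [+RTR]; 13 /k/ transparent; 12 /f/ transparent; 11 /o/ → [+RTR]; 10 /u/ → [+RTR]; bound reached.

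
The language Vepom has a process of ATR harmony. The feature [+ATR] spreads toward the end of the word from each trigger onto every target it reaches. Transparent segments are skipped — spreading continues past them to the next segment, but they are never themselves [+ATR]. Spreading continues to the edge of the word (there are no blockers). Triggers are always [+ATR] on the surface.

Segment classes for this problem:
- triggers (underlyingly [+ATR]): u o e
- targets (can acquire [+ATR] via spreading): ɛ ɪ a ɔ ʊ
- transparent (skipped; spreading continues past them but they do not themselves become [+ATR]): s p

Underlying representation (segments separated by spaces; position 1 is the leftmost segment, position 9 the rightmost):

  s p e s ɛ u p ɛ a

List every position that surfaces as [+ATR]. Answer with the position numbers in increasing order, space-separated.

From /e/ at 3 rightward: 4 /s/ transparent; 5 /ɛ/ → [+ATR]; 6 /u/ is itself a trigger — this domain ends here.
From /u/ at 6 rightward: 7 /p/ transparent; 8 /ɛ/ → [+ATR]; 9 /a/ → [+ATR]; word edge.

3 5 6 8 9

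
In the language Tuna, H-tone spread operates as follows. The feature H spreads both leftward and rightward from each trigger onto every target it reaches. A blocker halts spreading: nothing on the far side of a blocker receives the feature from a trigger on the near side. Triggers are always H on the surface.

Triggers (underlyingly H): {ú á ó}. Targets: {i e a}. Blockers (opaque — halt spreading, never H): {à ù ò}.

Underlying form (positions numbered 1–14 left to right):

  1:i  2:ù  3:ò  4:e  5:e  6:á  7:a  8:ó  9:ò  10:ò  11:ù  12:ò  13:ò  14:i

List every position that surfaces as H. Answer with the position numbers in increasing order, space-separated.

4 5 6 7 8

From /á/ at 6 rightward: 7 /a/ → H; 8 /ó/ is itself a trigger — this domain ends here.
From /á/ at 6 leftward: 5 /e/ → H; 4 /e/ → H; 3 /ò/ blocks.
From /ó/ at 8 rightward: 9 /ò/ blocks.
From /ó/ at 8 leftward: 7 /a/ → H; 6 /á/ is itself a trigger — this domain ends here.
Targets with no active source: positions 1 14 stay [-high tone].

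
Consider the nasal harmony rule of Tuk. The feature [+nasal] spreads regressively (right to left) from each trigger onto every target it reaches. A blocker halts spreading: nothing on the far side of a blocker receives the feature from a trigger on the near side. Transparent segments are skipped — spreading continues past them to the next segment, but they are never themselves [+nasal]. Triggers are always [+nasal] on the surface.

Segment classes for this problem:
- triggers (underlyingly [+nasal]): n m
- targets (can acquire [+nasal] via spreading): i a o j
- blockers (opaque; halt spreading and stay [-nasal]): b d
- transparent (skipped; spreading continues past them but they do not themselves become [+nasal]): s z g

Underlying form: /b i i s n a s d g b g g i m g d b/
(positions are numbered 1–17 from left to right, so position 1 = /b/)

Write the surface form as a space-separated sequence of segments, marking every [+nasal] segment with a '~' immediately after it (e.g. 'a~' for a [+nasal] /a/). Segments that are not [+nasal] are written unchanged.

From /n/ at 5 leftward: 4 /s/ transparent; 3 /i/ → [+nasal]; 2 /i/ → [+nasal]; 1 /b/ blocks.
From /m/ at 14 leftward: 13 /i/ → [+nasal]; 12 /g/ transparent; 11 /g/ transparent; 10 /b/ blocks.
Target with no active source: position 6 stays [-nasal].
[+nasal] positions on the surface: 2 3 5 13 14.

b i~ i~ s n~ a s d g b g g i~ m~ g d b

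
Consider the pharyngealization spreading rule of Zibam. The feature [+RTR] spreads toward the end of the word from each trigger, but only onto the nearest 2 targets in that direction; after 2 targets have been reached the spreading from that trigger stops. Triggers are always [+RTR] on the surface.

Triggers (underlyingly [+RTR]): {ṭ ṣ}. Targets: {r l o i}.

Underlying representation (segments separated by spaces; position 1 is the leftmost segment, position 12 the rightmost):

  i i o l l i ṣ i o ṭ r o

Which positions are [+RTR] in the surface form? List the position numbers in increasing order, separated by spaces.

7 8 9 10 11 12

From /ṣ/ at 7 rightward: 8 /i/ → [+RTR]; 9 /o/ → [+RTR]; bound reached.
From /ṭ/ at 10 rightward: 11 /r/ → [+RTR]; 12 /o/ → [+RTR]; bound reached.
Targets with no active source: positions 1 2 3 4 5 6 stay [-emphatic].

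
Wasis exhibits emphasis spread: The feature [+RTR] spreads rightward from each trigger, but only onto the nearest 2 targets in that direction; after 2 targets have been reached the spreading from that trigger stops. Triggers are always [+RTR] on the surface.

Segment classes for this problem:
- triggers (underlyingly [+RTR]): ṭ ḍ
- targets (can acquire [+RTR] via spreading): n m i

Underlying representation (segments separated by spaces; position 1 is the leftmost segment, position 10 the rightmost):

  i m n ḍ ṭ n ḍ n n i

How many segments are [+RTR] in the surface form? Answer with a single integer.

From /ḍ/ at 4 rightward: 5 /ṭ/ is itself a trigger — this domain ends here.
From /ṭ/ at 5 rightward: 6 /n/ → [+RTR]; 7 /ḍ/ is itself a trigger — this domain ends here.
From /ḍ/ at 7 rightward: 8 /n/ → [+RTR]; 9 /n/ → [+RTR]; bound reached.
Targets with no active source: positions 1 2 3 10 stay [-emphatic].
[+RTR] positions on the surface: 4 5 6 7 8 9.

6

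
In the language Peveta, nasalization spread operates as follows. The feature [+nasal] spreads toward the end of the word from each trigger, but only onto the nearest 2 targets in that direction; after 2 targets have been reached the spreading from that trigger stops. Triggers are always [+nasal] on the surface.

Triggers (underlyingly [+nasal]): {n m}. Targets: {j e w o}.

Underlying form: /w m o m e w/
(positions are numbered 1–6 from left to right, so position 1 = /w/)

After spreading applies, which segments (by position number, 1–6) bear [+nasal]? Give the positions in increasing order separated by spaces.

2 3 4 5 6

From /m/ at 2 rightward: 3 /o/ → [+nasal]; 4 /m/ is itself a trigger — this domain ends here.
From /m/ at 4 rightward: 5 /e/ → [+nasal]; 6 /w/ → [+nasal]; bound reached.
Target with no active source: position 1 stays [-nasal].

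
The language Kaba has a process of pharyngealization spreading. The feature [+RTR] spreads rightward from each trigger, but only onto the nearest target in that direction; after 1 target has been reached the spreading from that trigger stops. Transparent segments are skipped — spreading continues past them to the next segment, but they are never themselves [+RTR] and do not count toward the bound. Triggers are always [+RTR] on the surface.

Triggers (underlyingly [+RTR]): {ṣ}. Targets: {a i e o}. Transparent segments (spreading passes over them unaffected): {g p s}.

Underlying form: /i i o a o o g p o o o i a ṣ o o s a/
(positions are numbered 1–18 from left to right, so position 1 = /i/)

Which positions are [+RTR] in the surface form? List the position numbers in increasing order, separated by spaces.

From /ṣ/ at 14 rightward: 15 /o/ → [+RTR]; bound reached.
Targets with no active source: positions 1 2 3 4 5 6 9 10 11 12 13 16 18 stay [-emphatic].

14 15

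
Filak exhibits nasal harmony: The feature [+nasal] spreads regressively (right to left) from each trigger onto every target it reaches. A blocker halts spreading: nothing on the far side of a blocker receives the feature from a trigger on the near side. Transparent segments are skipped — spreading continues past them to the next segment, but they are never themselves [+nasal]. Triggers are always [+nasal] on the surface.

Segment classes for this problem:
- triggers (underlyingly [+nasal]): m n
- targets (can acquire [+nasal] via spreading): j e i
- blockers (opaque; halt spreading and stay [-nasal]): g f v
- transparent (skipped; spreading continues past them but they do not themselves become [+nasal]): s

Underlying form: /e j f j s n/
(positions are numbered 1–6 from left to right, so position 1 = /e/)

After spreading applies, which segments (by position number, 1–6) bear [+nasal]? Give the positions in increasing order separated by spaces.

From /n/ at 6 leftward: 5 /s/ transparent; 4 /j/ → [+nasal]; 3 /f/ blocks.
Targets with no active source: positions 1 2 stay [-nasal].

4 6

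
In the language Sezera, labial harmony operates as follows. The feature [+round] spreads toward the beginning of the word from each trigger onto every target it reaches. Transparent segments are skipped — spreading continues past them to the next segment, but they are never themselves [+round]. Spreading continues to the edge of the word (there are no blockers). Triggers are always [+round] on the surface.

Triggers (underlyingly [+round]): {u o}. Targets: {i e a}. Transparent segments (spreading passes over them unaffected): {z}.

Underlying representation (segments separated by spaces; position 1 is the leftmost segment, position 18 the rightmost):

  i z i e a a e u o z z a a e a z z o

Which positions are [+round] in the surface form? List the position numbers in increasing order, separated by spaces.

From /u/ at 8 leftward: 7 /e/ → [+round]; 6 /a/ → [+round]; 5 /a/ → [+round]; 4 /e/ → [+round]; 3 /i/ → [+round]; 2 /z/ transparent; 1 /i/ → [+round]; word edge.
From /o/ at 9 leftward: 8 /u/ is itself a trigger — this domain ends here.
From /o/ at 18 leftward: 17 /z/ transparent; 16 /z/ transparent; 15 /a/ → [+round]; 14 /e/ → [+round]; 13 /a/ → [+round]; 12 /a/ → [+round]; 11 /z/ transparent; 10 /z/ transparent; 9 /o/ is itself a trigger — this domain ends here.

1 3 4 5 6 7 8 9 12 13 14 15 18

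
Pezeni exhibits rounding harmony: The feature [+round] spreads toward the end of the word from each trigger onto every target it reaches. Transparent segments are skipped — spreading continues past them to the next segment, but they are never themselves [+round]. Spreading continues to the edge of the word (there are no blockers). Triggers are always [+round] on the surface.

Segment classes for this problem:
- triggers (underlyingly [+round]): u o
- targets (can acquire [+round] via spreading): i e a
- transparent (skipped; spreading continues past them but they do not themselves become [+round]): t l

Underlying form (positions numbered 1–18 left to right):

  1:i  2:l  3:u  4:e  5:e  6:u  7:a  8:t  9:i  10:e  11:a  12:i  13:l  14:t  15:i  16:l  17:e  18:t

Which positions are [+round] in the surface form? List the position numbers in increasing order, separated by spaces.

From /u/ at 3 rightward: 4 /e/ → [+round]; 5 /e/ → [+round]; 6 /u/ is itself a trigger — this domain ends here.
From /u/ at 6 rightward: 7 /a/ → [+round]; 8 /t/ transparent; 9 /i/ → [+round]; 10 /e/ → [+round]; 11 /a/ → [+round]; 12 /i/ → [+round]; 13 /l/ transparent; 14 /t/ transparent; 15 /i/ → [+round]; 16 /l/ transparent; 17 /e/ → [+round]; 18 /t/ transparent; word edge.
Target with no active source: position 1 stays [-round].

3 4 5 6 7 9 10 11 12 15 17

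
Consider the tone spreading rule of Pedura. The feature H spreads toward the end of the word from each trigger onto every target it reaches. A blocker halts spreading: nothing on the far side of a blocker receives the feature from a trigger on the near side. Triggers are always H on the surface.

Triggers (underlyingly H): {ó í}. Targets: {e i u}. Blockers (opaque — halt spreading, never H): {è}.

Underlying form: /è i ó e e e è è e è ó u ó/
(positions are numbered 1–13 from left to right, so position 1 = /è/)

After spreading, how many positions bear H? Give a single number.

7

From /ó/ at 3 rightward: 4 /e/ → H; 5 /e/ → H; 6 /e/ → H; 7 /è/ blocks.
From /ó/ at 11 rightward: 12 /u/ → H; 13 /ó/ is itself a trigger — this domain ends here.
From /ó/ at 13 rightward: word edge.
Targets with no active source: positions 2 9 stay [-high tone].
H positions on the surface: 3 4 5 6 11 12 13.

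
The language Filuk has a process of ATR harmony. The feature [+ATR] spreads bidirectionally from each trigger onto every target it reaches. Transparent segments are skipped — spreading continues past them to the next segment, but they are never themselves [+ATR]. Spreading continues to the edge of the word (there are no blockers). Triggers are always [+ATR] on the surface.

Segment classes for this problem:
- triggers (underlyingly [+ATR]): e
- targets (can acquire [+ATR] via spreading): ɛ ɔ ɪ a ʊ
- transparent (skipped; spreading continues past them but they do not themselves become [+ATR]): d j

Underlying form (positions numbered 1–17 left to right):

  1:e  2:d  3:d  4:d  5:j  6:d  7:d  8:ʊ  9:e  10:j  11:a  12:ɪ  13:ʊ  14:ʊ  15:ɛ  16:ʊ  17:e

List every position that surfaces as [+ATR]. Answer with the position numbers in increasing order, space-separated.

From /e/ at 1 rightward: 2 /d/ transparent; 3 /d/ transparent; 4 /d/ transparent; 5 /j/ transparent; 6 /d/ transparent; 7 /d/ transparent; 8 /ʊ/ → [+ATR]; 9 /e/ is itself a trigger — this domain ends here.
From /e/ at 1 leftward: word edge.
From /e/ at 9 rightward: 10 /j/ transparent; 11 /a/ → [+ATR]; 12 /ɪ/ → [+ATR]; 13 /ʊ/ → [+ATR]; 14 /ʊ/ → [+ATR]; 15 /ɛ/ → [+ATR]; 16 /ʊ/ → [+ATR]; 17 /e/ is itself a trigger — this domain ends here.
From /e/ at 9 leftward: 8 /ʊ/ → [+ATR]; 7 /d/ transparent; 6 /d/ transparent; 5 /j/ transparent; 4 /d/ transparent; 3 /d/ transparent; 2 /d/ transparent; 1 /e/ is itself a trigger — this domain ends here.
From /e/ at 17 rightward: word edge.
From /e/ at 17 leftward: 16 /ʊ/ → [+ATR]; 15 /ɛ/ → [+ATR]; 14 /ʊ/ → [+ATR]; 13 /ʊ/ → [+ATR]; 12 /ɪ/ → [+ATR]; 11 /a/ → [+ATR]; 10 /j/ transparent; 9 /e/ is itself a trigger — this domain ends here.

1 8 9 11 12 13 14 15 16 17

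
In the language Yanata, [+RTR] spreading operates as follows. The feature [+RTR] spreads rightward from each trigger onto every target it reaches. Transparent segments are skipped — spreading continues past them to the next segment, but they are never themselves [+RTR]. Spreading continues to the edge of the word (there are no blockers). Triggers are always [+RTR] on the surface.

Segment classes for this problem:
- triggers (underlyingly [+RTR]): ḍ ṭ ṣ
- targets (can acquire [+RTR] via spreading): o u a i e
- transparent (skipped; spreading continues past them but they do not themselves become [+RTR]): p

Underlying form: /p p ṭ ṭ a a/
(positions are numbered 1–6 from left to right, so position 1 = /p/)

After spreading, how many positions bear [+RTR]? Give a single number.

4

From /ṭ/ at 3 rightward: 4 /ṭ/ is itself a trigger — this domain ends here.
From /ṭ/ at 4 rightward: 5 /a/ → [+RTR]; 6 /a/ → [+RTR]; word edge.
[+RTR] positions on the surface: 3 4 5 6.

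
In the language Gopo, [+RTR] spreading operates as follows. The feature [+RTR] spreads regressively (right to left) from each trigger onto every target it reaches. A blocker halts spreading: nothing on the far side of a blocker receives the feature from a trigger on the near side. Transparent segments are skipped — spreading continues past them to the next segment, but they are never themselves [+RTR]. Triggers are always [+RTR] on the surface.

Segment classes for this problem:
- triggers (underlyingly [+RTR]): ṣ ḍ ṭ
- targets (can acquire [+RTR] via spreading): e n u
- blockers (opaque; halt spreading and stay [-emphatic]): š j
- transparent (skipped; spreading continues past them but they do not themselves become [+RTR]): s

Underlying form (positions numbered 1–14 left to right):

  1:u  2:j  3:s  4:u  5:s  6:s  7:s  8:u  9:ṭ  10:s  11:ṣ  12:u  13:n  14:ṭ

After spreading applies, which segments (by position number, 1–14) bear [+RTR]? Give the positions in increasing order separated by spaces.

From /ṭ/ at 9 leftward: 8 /u/ → [+RTR]; 7 /s/ transparent; 6 /s/ transparent; 5 /s/ transparent; 4 /u/ → [+RTR]; 3 /s/ transparent; 2 /j/ blocks.
From /ṣ/ at 11 leftward: 10 /s/ transparent; 9 /ṭ/ is itself a trigger — this domain ends here.
From /ṭ/ at 14 leftward: 13 /n/ → [+RTR]; 12 /u/ → [+RTR]; 11 /ṣ/ is itself a trigger — this domain ends here.
Target with no active source: position 1 stays [-emphatic].

4 8 9 11 12 13 14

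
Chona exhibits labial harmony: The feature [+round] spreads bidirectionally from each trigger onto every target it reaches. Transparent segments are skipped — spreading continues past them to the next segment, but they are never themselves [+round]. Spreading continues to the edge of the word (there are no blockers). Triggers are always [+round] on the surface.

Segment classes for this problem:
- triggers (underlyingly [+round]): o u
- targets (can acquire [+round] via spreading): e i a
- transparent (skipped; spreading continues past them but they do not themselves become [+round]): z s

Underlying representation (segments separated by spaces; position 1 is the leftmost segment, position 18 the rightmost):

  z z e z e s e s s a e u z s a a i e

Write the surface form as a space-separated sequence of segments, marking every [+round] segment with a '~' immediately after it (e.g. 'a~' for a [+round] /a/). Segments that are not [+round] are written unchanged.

z z e~ z e~ s e~ s s a~ e~ u~ z s a~ a~ i~ e~

From /u/ at 12 rightward: 13 /z/ transparent; 14 /s/ transparent; 15 /a/ → [+round]; 16 /a/ → [+round]; 17 /i/ → [+round]; 18 /e/ → [+round]; word edge.
From /u/ at 12 leftward: 11 /e/ → [+round]; 10 /a/ → [+round]; 9 /s/ transparent; 8 /s/ transparent; 7 /e/ → [+round]; 6 /s/ transparent; 5 /e/ → [+round]; 4 /z/ transparent; 3 /e/ → [+round]; 2 /z/ transparent; 1 /z/ transparent; word edge.
[+round] positions on the surface: 3 5 7 10 11 12 15 16 17 18.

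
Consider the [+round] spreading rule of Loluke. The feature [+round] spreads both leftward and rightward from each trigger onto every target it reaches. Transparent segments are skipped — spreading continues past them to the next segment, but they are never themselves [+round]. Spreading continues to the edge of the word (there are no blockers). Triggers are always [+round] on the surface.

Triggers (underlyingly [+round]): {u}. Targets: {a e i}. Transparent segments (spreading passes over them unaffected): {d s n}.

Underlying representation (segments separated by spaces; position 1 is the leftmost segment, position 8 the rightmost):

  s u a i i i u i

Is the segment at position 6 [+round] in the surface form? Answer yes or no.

yes

From /u/ at 2 rightward: 3 /a/ → [+round]; 4 /i/ → [+round]; 5 /i/ → [+round]; 6 /i/ → [+round]; 7 /u/ is itself a trigger — this domain ends here.
From /u/ at 2 leftward: 1 /s/ transparent; word edge.
From /u/ at 7 rightward: 8 /i/ → [+round]; word edge.
From /u/ at 7 leftward: 6 /i/ → [+round]; 5 /i/ → [+round]; 4 /i/ → [+round]; 3 /a/ → [+round]; 2 /u/ is itself a trigger — this domain ends here.
[+round] positions on the surface: 2 3 4 5 6 7 8.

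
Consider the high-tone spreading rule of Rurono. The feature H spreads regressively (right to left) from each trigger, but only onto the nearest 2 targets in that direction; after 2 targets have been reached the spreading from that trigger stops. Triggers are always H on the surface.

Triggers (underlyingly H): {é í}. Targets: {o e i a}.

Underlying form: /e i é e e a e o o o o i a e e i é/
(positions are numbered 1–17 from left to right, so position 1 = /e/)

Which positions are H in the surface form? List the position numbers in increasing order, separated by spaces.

From /é/ at 3 leftward: 2 /i/ → H; 1 /e/ → H; bound reached.
From /é/ at 17 leftward: 16 /i/ → H; 15 /e/ → H; bound reached.
Targets with no active source: positions 4 5 6 7 8 9 10 11 12 13 14 stay [-high tone].

1 2 3 15 16 17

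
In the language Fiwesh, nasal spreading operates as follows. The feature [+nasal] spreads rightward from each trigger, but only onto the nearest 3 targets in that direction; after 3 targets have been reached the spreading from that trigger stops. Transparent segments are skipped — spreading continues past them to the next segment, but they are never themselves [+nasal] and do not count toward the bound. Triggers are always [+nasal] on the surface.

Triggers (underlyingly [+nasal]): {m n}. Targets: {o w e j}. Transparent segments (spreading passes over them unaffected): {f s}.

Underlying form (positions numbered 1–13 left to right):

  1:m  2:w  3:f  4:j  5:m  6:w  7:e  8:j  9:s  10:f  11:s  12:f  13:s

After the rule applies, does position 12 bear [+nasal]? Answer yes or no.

no

From /m/ at 1 rightward: 2 /w/ → [+nasal]; 3 /f/ transparent; 4 /j/ → [+nasal]; 5 /m/ is itself a trigger — this domain ends here.
From /m/ at 5 rightward: 6 /w/ → [+nasal]; 7 /e/ → [+nasal]; 8 /j/ → [+nasal]; bound reached.
[+nasal] positions on the surface: 1 2 4 5 6 7 8.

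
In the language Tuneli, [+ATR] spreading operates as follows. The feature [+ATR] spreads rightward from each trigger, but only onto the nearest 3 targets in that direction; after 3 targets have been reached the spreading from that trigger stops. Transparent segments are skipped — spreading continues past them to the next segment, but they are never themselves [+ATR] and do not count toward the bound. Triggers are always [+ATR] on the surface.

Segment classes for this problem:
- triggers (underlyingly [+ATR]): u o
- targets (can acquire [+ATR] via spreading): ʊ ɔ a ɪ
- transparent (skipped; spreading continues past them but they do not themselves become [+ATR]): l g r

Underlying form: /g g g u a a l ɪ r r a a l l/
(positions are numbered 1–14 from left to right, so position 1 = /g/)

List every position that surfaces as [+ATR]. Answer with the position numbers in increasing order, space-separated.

From /u/ at 4 rightward: 5 /a/ → [+ATR]; 6 /a/ → [+ATR]; 7 /l/ transparent; 8 /ɪ/ → [+ATR]; bound reached.
Targets with no active source: positions 11 12 stay [-ATR].

4 5 6 8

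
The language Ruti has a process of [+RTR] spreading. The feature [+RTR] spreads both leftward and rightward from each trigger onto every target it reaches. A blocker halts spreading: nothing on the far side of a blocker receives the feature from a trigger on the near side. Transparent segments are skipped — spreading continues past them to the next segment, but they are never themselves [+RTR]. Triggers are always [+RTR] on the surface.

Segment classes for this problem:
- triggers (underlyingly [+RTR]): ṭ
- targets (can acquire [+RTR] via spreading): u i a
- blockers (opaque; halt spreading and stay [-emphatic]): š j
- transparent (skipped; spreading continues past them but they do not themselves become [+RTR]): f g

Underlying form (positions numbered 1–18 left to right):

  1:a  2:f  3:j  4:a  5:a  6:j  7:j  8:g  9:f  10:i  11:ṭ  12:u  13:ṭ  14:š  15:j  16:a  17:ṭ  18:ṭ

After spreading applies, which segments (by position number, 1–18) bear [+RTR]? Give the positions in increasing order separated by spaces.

10 11 12 13 16 17 18

From /ṭ/ at 11 rightward: 12 /u/ → [+RTR]; 13 /ṭ/ is itself a trigger — this domain ends here.
From /ṭ/ at 11 leftward: 10 /i/ → [+RTR]; 9 /f/ transparent; 8 /g/ transparent; 7 /j/ blocks.
From /ṭ/ at 13 rightward: 14 /š/ blocks.
From /ṭ/ at 13 leftward: 12 /u/ → [+RTR]; 11 /ṭ/ is itself a trigger — this domain ends here.
From /ṭ/ at 17 rightward: 18 /ṭ/ is itself a trigger — this domain ends here.
From /ṭ/ at 17 leftward: 16 /a/ → [+RTR]; 15 /j/ blocks.
From /ṭ/ at 18 rightward: word edge.
From /ṭ/ at 18 leftward: 17 /ṭ/ is itself a trigger — this domain ends here.
Targets with no active source: positions 1 4 5 stay [-emphatic].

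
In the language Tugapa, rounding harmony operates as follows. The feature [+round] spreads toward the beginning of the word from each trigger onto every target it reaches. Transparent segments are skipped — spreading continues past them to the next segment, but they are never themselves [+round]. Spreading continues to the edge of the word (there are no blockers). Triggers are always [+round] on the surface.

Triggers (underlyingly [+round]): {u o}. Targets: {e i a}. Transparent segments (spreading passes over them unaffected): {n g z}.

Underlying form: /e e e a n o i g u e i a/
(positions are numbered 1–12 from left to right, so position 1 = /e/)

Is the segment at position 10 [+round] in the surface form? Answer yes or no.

From /o/ at 6 leftward: 5 /n/ transparent; 4 /a/ → [+round]; 3 /e/ → [+round]; 2 /e/ → [+round]; 1 /e/ → [+round]; word edge.
From /u/ at 9 leftward: 8 /g/ transparent; 7 /i/ → [+round]; 6 /o/ is itself a trigger — this domain ends here.
Targets with no active source: positions 10 11 12 stay [-round].
[+round] positions on the surface: 1 2 3 4 6 7 9.

no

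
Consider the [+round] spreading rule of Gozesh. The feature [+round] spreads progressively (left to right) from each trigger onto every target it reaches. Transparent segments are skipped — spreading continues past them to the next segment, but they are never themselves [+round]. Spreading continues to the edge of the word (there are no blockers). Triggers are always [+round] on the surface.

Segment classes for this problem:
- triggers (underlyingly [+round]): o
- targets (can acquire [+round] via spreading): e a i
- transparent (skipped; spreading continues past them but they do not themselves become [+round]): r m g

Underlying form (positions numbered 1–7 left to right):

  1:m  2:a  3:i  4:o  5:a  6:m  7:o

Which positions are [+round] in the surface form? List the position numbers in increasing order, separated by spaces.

From /o/ at 4 rightward: 5 /a/ → [+round]; 6 /m/ transparent; 7 /o/ is itself a trigger — this domain ends here.
From /o/ at 7 rightward: word edge.
Targets with no active source: positions 2 3 stay [-round].

4 5 7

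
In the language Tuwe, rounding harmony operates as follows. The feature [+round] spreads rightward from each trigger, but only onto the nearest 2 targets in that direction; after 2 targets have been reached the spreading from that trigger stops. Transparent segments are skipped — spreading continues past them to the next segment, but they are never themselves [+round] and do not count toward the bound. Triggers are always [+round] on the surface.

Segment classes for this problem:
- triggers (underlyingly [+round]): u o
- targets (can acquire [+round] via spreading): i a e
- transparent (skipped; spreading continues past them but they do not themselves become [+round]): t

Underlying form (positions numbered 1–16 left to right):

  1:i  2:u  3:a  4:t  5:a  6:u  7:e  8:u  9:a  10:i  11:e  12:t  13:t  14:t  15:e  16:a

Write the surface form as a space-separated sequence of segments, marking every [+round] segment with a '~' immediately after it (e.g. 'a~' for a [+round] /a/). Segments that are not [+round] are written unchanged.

i u~ a~ t a~ u~ e~ u~ a~ i~ e t t t e a

From /u/ at 2 rightward: 3 /a/ → [+round]; 4 /t/ transparent; 5 /a/ → [+round]; bound reached.
From /u/ at 6 rightward: 7 /e/ → [+round]; 8 /u/ is itself a trigger — this domain ends here.
From /u/ at 8 rightward: 9 /a/ → [+round]; 10 /i/ → [+round]; bound reached.
Targets with no active source: positions 1 11 15 16 stay [-round].
[+round] positions on the surface: 2 3 5 6 7 8 9 10.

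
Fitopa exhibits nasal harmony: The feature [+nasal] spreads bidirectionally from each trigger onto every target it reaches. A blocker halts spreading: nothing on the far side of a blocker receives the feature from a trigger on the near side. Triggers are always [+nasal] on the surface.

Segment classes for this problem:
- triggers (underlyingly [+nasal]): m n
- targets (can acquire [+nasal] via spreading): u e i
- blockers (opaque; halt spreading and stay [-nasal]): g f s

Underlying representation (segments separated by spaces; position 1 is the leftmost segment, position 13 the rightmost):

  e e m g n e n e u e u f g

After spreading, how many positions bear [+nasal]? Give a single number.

10

From /m/ at 3 rightward: 4 /g/ blocks.
From /m/ at 3 leftward: 2 /e/ → [+nasal]; 1 /e/ → [+nasal]; word edge.
From /n/ at 5 rightward: 6 /e/ → [+nasal]; 7 /n/ is itself a trigger — this domain ends here.
From /n/ at 5 leftward: 4 /g/ blocks.
From /n/ at 7 rightward: 8 /e/ → [+nasal]; 9 /u/ → [+nasal]; 10 /e/ → [+nasal]; 11 /u/ → [+nasal]; 12 /f/ blocks.
From /n/ at 7 leftward: 6 /e/ → [+nasal]; 5 /n/ is itself a trigger — this domain ends here.
[+nasal] positions on the surface: 1 2 3 5 6 7 8 9 10 11.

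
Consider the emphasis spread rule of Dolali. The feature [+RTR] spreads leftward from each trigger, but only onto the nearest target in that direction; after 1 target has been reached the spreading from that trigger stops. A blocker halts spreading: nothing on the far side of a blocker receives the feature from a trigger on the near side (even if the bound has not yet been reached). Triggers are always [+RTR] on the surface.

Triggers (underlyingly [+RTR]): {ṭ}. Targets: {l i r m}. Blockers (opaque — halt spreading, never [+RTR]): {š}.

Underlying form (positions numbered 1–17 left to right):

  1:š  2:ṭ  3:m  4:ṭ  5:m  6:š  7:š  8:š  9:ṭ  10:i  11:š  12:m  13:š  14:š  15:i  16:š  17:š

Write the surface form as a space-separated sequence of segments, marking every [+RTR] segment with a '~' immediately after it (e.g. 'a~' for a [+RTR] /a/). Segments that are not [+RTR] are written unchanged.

š ṭ~ m~ ṭ~ m š š š ṭ~ i š m š š i š š

From /ṭ/ at 2 leftward: 1 /š/ blocks.
From /ṭ/ at 4 leftward: 3 /m/ → [+RTR]; bound reached.
From /ṭ/ at 9 leftward: 8 /š/ blocks.
Targets with no active source: positions 5 10 12 15 stay [-emphatic].
[+RTR] positions on the surface: 2 3 4 9.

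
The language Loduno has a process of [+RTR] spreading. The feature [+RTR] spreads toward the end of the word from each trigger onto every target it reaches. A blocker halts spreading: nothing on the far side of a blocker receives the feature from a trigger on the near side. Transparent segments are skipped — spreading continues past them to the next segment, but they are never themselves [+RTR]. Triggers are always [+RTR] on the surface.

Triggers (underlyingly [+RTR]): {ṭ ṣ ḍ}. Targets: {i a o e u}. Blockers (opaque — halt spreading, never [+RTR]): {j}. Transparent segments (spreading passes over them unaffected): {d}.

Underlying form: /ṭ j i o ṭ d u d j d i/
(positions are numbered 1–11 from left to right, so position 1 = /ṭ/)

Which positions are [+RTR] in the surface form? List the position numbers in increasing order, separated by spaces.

1 5 7

From /ṭ/ at 1 rightward: 2 /j/ blocks.
From /ṭ/ at 5 rightward: 6 /d/ transparent; 7 /u/ → [+RTR]; 8 /d/ transparent; 9 /j/ blocks.
Targets with no active source: positions 3 4 11 stay [-emphatic].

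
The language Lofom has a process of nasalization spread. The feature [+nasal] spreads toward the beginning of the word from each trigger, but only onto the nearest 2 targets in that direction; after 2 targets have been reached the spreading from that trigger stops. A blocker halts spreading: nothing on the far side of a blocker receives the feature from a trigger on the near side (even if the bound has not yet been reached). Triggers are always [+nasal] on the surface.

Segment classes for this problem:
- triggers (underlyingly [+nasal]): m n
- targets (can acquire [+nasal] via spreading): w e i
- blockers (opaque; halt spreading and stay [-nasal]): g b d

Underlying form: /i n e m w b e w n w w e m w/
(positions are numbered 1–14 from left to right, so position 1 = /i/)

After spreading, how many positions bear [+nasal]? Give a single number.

From /n/ at 2 leftward: 1 /i/ → [+nasal]; word edge.
From /m/ at 4 leftward: 3 /e/ → [+nasal]; 2 /n/ is itself a trigger — this domain ends here.
From /n/ at 9 leftward: 8 /w/ → [+nasal]; 7 /e/ → [+nasal]; bound reached.
From /m/ at 13 leftward: 12 /e/ → [+nasal]; 11 /w/ → [+nasal]; bound reached.
Targets with no active source: positions 5 10 14 stay [-nasal].
[+nasal] positions on the surface: 1 2 3 4 7 8 9 11 12 13.

10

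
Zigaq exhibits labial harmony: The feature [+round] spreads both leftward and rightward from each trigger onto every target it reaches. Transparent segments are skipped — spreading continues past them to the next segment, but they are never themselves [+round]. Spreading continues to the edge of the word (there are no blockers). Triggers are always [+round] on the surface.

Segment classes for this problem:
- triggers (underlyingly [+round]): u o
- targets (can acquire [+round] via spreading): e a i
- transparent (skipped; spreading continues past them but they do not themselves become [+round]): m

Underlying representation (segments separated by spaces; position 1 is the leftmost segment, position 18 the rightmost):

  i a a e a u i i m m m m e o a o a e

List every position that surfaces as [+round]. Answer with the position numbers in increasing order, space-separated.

From /u/ at 6 rightward: 7 /i/ → [+round]; 8 /i/ → [+round]; 9 /m/ transparent; 10 /m/ transparent; 11 /m/ transparent; 12 /m/ transparent; 13 /e/ → [+round]; 14 /o/ is itself a trigger — this domain ends here.
From /u/ at 6 leftward: 5 /a/ → [+round]; 4 /e/ → [+round]; 3 /a/ → [+round]; 2 /a/ → [+round]; 1 /i/ → [+round]; word edge.
From /o/ at 14 rightward: 15 /a/ → [+round]; 16 /o/ is itself a trigger — this domain ends here.
From /o/ at 14 leftward: 13 /e/ → [+round]; 12 /m/ transparent; 11 /m/ transparent; 10 /m/ transparent; 9 /m/ transparent; 8 /i/ → [+round]; 7 /i/ → [+round]; 6 /u/ is itself a trigger — this domain ends here.
From /o/ at 16 rightward: 17 /a/ → [+round]; 18 /e/ → [+round]; word edge.
From /o/ at 16 leftward: 15 /a/ → [+round]; 14 /o/ is itself a trigger — this domain ends here.

1 2 3 4 5 6 7 8 13 14 15 16 17 18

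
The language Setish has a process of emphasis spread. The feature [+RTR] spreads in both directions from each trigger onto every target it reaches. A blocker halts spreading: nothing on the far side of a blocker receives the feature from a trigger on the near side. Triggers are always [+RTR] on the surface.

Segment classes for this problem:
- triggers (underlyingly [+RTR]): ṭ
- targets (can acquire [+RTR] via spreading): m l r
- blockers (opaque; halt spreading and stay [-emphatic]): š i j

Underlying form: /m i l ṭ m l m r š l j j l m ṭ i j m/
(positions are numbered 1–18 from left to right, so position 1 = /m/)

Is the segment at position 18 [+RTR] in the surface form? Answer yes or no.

no

From /ṭ/ at 4 rightward: 5 /m/ → [+RTR]; 6 /l/ → [+RTR]; 7 /m/ → [+RTR]; 8 /r/ → [+RTR]; 9 /š/ blocks.
From /ṭ/ at 4 leftward: 3 /l/ → [+RTR]; 2 /i/ blocks.
From /ṭ/ at 15 rightward: 16 /i/ blocks.
From /ṭ/ at 15 leftward: 14 /m/ → [+RTR]; 13 /l/ → [+RTR]; 12 /j/ blocks.
Targets with no active source: positions 1 10 18 stay [-emphatic].
[+RTR] positions on the surface: 3 4 5 6 7 8 13 14 15.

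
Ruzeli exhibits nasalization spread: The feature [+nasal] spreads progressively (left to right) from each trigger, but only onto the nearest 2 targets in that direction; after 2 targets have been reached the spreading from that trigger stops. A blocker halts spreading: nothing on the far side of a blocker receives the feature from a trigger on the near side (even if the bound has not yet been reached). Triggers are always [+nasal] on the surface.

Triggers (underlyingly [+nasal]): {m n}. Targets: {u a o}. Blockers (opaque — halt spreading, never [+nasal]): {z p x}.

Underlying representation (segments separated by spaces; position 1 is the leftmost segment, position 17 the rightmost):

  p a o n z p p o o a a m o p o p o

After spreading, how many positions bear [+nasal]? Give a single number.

3

From /n/ at 4 rightward: 5 /z/ blocks.
From /m/ at 12 rightward: 13 /o/ → [+nasal]; 14 /p/ blocks.
Targets with no active source: positions 2 3 8 9 10 11 15 17 stay [-nasal].
[+nasal] positions on the surface: 4 12 13.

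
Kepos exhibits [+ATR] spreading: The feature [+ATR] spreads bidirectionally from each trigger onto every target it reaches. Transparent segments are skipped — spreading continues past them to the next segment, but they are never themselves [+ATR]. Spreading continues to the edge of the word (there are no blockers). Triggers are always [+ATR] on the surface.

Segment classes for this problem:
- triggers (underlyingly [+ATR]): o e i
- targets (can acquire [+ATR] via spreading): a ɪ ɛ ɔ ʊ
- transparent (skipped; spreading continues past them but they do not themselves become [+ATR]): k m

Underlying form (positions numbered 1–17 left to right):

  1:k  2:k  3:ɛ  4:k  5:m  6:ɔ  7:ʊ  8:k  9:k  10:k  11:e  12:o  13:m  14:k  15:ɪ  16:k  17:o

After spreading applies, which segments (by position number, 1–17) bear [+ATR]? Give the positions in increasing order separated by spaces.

From /e/ at 11 rightward: 12 /o/ is itself a trigger — this domain ends here.
From /e/ at 11 leftward: 10 /k/ transparent; 9 /k/ transparent; 8 /k/ transparent; 7 /ʊ/ → [+ATR]; 6 /ɔ/ → [+ATR]; 5 /m/ transparent; 4 /k/ transparent; 3 /ɛ/ → [+ATR]; 2 /k/ transparent; 1 /k/ transparent; word edge.
From /o/ at 12 rightward: 13 /m/ transparent; 14 /k/ transparent; 15 /ɪ/ → [+ATR]; 16 /k/ transparent; 17 /o/ is itself a trigger — this domain ends here.
From /o/ at 12 leftward: 11 /e/ is itself a trigger — this domain ends here.
From /o/ at 17 rightward: word edge.
From /o/ at 17 leftward: 16 /k/ transparent; 15 /ɪ/ → [+ATR]; 14 /k/ transparent; 13 /m/ transparent; 12 /o/ is itself a trigger — this domain ends here.

3 6 7 11 12 15 17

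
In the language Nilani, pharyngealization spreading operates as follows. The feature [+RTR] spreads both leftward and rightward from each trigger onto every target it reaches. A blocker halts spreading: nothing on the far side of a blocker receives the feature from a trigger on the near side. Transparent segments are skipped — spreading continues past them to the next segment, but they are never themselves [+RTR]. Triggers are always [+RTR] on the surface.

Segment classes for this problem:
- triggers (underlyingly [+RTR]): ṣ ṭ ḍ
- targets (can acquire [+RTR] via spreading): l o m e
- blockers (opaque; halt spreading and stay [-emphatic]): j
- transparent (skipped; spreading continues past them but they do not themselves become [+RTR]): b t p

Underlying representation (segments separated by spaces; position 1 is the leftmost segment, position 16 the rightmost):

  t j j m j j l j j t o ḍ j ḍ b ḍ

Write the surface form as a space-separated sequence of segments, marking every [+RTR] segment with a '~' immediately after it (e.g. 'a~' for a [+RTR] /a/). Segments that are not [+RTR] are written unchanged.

t j j m j j l j j t o~ ḍ~ j ḍ~ b ḍ~

From /ḍ/ at 12 rightward: 13 /j/ blocks.
From /ḍ/ at 12 leftward: 11 /o/ → [+RTR]; 10 /t/ transparent; 9 /j/ blocks.
From /ḍ/ at 14 rightward: 15 /b/ transparent; 16 /ḍ/ is itself a trigger — this domain ends here.
From /ḍ/ at 14 leftward: 13 /j/ blocks.
From /ḍ/ at 16 rightward: word edge.
From /ḍ/ at 16 leftward: 15 /b/ transparent; 14 /ḍ/ is itself a trigger — this domain ends here.
Targets with no active source: positions 4 7 stay [-emphatic].
[+RTR] positions on the surface: 11 12 14 16.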